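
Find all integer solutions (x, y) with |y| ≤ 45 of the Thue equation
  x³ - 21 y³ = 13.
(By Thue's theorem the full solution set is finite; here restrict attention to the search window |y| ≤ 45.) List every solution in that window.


The equation is x³ - 21y³ = 13. For fixed y, x³ = 21·y³ + 13, so a solution requires the RHS to be a perfect cube.
Strategy: iterate y from -45 to 45, compute RHS = 21·y³ + 13, and check whether it is a (positive or negative) perfect cube.
Check small values of y:
  y = 0: RHS = 13 is not a perfect cube.
  y = 1: RHS = 34 is not a perfect cube.
  y = -1: RHS = -8 = (-2)³ ⇒ x = -2 works.
  y = 2: RHS = 181 is not a perfect cube.
  y = -2: RHS = -155 is not a perfect cube.
  y = 3: RHS = 580 is not a perfect cube.
  y = -3: RHS = -554 is not a perfect cube.
Continuing, at y = -4: RHS = -1331 = (-11)³ ⇒ x = -11 works.
Searching the remaining y in |y| ≤ 45 finds no further solutions.
Collected solutions: (-2, -1), (-11, -4).

Solutions (with |y| ≤ 45): (-2, -1), (-11, -4).


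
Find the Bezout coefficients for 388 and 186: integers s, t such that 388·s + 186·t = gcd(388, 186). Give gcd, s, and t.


Euclidean algorithm on (388, 186) — divide until remainder is 0:
  388 = 2 · 186 + 16
  186 = 11 · 16 + 10
  16 = 1 · 10 + 6
  10 = 1 · 6 + 4
  6 = 1 · 4 + 2
  4 = 2 · 2 + 0
gcd(388, 186) = 2.
Track Bezout coefficients alongside the remainders: start with r₀ = 388 = a·1 + b·0 (s = 1, t = 0) and r₁ = 186 = a·0 + b·1 (s = 0, t = 1); each new remainder r_{k+1} = r_{k-1} − q_k·r_k inherits s_{k+1} = s_{k-1} − q_k·s_k, t_{k+1} = t_{k-1} − q_k·t_k, so r_k = a·s_k + b·t_k at every step:
  q = 2: r = 16, s = 1 − 2·0 = 1, t = 0 − 2·1 = -2  (check: 388·1 + 186·(-2) = 16)
  q = 11: r = 10, s = 0 − 11·1 = -11, t = 1 − 11·(-2) = 23  (check: 388·(-11) + 186·23 = 10)
  q = 1: r = 6, s = 1 − 1·(-11) = 12, t = -2 − 1·23 = -25  (check: 388·12 + 186·(-25) = 6)
  q = 1: r = 4, s = -11 − 1·12 = -23, t = 23 − 1·(-25) = 48  (check: 388·(-23) + 186·48 = 4)
  q = 1: r = 2, s = 12 − 1·(-23) = 35, t = -25 − 1·48 = -73  (check: 388·35 + 186·(-73) = 2)
The row with r = 2 (the gcd) gives the Bezout coefficients s = 35, t = -73.
Result: 388 · (35) + 186 · (-73) = 2.

gcd(388, 186) = 2; s = 35, t = -73 (check: 388·35 + 186·(-73) = 2).


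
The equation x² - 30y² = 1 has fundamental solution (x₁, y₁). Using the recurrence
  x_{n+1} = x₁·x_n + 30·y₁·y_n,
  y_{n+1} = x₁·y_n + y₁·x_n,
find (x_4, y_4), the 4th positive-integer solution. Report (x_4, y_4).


Step 1: Find the fundamental solution (x₁, y₁) of x² - 30y² = 1.
  Expand √30 as a continued fraction. a₀ = ⌊√30⌋ = 5; iterate m_{k+1} = d_k·a_k − m_k, d_{k+1} = (30 − m_{k+1}²)/d_k, a_{k+1} = ⌊(a₀ + m_{k+1})/d_{k+1}⌋ (starting m₀ = 0, d₀ = 1), with convergents p_k = a_k·p_{k-1} + p_{k-2}, q_k = a_k·q_{k-1} + q_{k-2} (p₋₁ = 1, q₋₁ = 0):
  k = 0: a₀ = 5; p₀/q₀ = 5/1; p₀² − 30·q₀² = 25 − 30 = -5.
  k = 1: m = 5, d = 5, a = ⌊(5 + 5)/5⌋ = 2; p/q = (2·5 + 1)/(2·1 + 0) = 11/2; p² − 30·q² = 121 − 120 = 1.
  The first convergent with p² − 30·q² = 1 gives the fundamental solution (x₁, y₁) = (11, 2).
Step 2: Apply the recurrence (x_{n+1}, y_{n+1}) = (x₁x_n + 30y₁y_n, x₁y_n + y₁x_n) repeatedly.
  From (x_1, y_1) = (11, 2): x_2 = 11·11 + 30·2·2 = 241; y_2 = 11·2 + 2·11 = 44.
  From (x_2, y_2) = (241, 44): x_3 = 11·241 + 30·2·44 = 5291; y_3 = 11·44 + 2·241 = 966.
  From (x_3, y_3) = (5291, 966): x_4 = 11·5291 + 30·2·966 = 116161; y_4 = 11·966 + 2·5291 = 21208.
Step 3: Verify x_4² - 30·y_4² = 13493377921 - 13493377920 = 1 (should be 1). ✓

(x_1, y_1) = (11, 2); (x_4, y_4) = (116161, 21208).


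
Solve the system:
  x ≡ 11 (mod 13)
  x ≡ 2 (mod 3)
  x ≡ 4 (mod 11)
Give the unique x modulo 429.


Moduli 13, 3, 11 are pairwise coprime; by CRT there is a unique solution modulo M = 13 · 3 · 11 = 429.
Solve pairwise, accumulating the modulus:
  Start with x ≡ 11 (mod 13).
  Combine with x ≡ 2 (mod 3): since gcd(13, 3) = 1, we get a unique residue mod 39.
    Write x = 11 + 13·t and substitute into x ≡ 2 (mod 3): 13·t ≡ 2 − 11 = -9 (mod 3).
    Reduce coefficients mod 3: 1·t ≡ 0 (mod 3).
    So t ≡ 0 (mod 3).
    Then x = 11 + 13·0 = 11, valid modulo lcm(13, 3) = 39: x ≡ 11 (mod 39).
  Combine with x ≡ 4 (mod 11): since gcd(39, 11) = 1, we get a unique residue mod 429.
    Write x = 11 + 39·t and substitute into x ≡ 4 (mod 11): 39·t ≡ 4 − 11 = -7 (mod 11).
    Reduce coefficients mod 11: 6·t ≡ 4 (mod 11).
    The inverse of 6 mod 11 is 2 (since 6·2 = 12 = 1·11 + 1), so t ≡ 2·4 = 8 ≡ 8 (mod 11).
    Then x = 11 + 39·8 = 323, valid modulo lcm(39, 11) = 429: x ≡ 323 (mod 429).
Verify: 323 mod 13 = 11 ✓, 323 mod 3 = 2 ✓, 323 mod 11 = 4 ✓.

x ≡ 323 (mod 429).


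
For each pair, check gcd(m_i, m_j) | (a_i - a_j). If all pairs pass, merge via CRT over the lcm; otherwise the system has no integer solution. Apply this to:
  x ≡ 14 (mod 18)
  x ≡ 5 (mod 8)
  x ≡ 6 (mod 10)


Moduli 18, 8, 10 are not pairwise coprime, so CRT works modulo lcm(m_i) when all pairwise compatibility conditions hold.
Pairwise compatibility: gcd(m_i, m_j) must divide a_i - a_j for every pair.
Merge one congruence at a time:
  Start: x ≡ 14 (mod 18).
  Combine with x ≡ 5 (mod 8): gcd(18, 8) = 2, and 5 - 14 = -9 is NOT divisible by 2.
    ⇒ system is inconsistent (no integer solution).

No solution (the system is inconsistent).


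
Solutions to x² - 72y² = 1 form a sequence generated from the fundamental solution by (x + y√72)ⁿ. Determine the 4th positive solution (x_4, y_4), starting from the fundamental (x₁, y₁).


Step 1: Find the fundamental solution (x₁, y₁) of x² - 72y² = 1.
  Expand √72 as a continued fraction. a₀ = ⌊√72⌋ = 8; iterate m_{k+1} = d_k·a_k − m_k, d_{k+1} = (72 − m_{k+1}²)/d_k, a_{k+1} = ⌊(a₀ + m_{k+1})/d_{k+1}⌋ (starting m₀ = 0, d₀ = 1), with convergents p_k = a_k·p_{k-1} + p_{k-2}, q_k = a_k·q_{k-1} + q_{k-2} (p₋₁ = 1, q₋₁ = 0):
  k = 0: a₀ = 8; p₀/q₀ = 8/1; p₀² − 72·q₀² = 64 − 72 = -8.
  k = 1: m = 8, d = 8, a = ⌊(8 + 8)/8⌋ = 2; p/q = (2·8 + 1)/(2·1 + 0) = 17/2; p² − 72·q² = 289 − 288 = 1.
  The first convergent with p² − 72·q² = 1 gives the fundamental solution (x₁, y₁) = (17, 2).
Step 2: Apply the recurrence (x_{n+1}, y_{n+1}) = (x₁x_n + 72y₁y_n, x₁y_n + y₁x_n) repeatedly.
  From (x_1, y_1) = (17, 2): x_2 = 17·17 + 72·2·2 = 577; y_2 = 17·2 + 2·17 = 68.
  From (x_2, y_2) = (577, 68): x_3 = 17·577 + 72·2·68 = 19601; y_3 = 17·68 + 2·577 = 2310.
  From (x_3, y_3) = (19601, 2310): x_4 = 17·19601 + 72·2·2310 = 665857; y_4 = 17·2310 + 2·19601 = 78472.
Step 3: Verify x_4² - 72·y_4² = 443365544449 - 443365544448 = 1 (should be 1). ✓

(x_1, y_1) = (17, 2); (x_4, y_4) = (665857, 78472).


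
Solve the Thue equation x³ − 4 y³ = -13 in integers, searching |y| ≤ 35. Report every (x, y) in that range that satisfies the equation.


The equation is x³ - 4y³ = -13. For fixed y, x³ = 4·y³ − 13, so a solution requires the RHS to be a perfect cube.
Strategy: iterate y from -35 to 35, compute RHS = 4·y³ − 13, and check whether it is a (positive or negative) perfect cube.
Check small values of y:
  y = 0: RHS = -13 is not a perfect cube.
  y = 1: RHS = -9 is not a perfect cube.
  y = -1: RHS = -17 is not a perfect cube.
  y = 2: RHS = 19 is not a perfect cube.
  y = -2: RHS = -45 is not a perfect cube.
  y = 3: RHS = 95 is not a perfect cube.
  y = -3: RHS = -121 is not a perfect cube.
Continuing the search up to |y| = 35 finds no solutions either.
No (x, y) in the scanned range satisfies the equation.

No integer solutions with |y| ≤ 35.


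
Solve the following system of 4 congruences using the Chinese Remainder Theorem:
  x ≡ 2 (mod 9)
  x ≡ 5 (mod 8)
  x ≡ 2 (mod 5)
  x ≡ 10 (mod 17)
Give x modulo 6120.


Product of moduli M = 9 · 8 · 5 · 17 = 6120.
Merge one congruence at a time:
  Start: x ≡ 2 (mod 9).
  Combine with x ≡ 5 (mod 8); new modulus lcm = 72.
    Write x = 2 + 9·t and substitute into x ≡ 5 (mod 8): 9·t ≡ 5 − 2 = 3 (mod 8).
    Reduce coefficients mod 8: 1·t ≡ 3 (mod 8).
    So t ≡ 3 (mod 8).
    Then x = 2 + 9·3 = 29, valid modulo lcm(9, 8) = 72: x ≡ 29 (mod 72).
  Combine with x ≡ 2 (mod 5); new modulus lcm = 360.
    Write x = 29 + 72·t and substitute into x ≡ 2 (mod 5): 72·t ≡ 2 − 29 = -27 (mod 5).
    Reduce coefficients mod 5: 2·t ≡ 3 (mod 5).
    The inverse of 2 mod 5 is 3 (since 2·3 = 6 = 1·5 + 1), so t ≡ 3·3 = 9 ≡ 4 (mod 5).
    Then x = 29 + 72·4 = 317, valid modulo lcm(72, 5) = 360: x ≡ 317 (mod 360).
  Combine with x ≡ 10 (mod 17); new modulus lcm = 6120.
    Write x = 317 + 360·t and substitute into x ≡ 10 (mod 17): 360·t ≡ 10 − 317 = -307 (mod 17).
    Reduce coefficients mod 17: 3·t ≡ 16 (mod 17).
    The inverse of 3 mod 17 is 6 (since 3·6 = 18 = 1·17 + 1), so t ≡ 6·16 = 96 ≡ 11 (mod 17).
    Then x = 317 + 360·11 = 4277, valid modulo lcm(360, 17) = 6120: x ≡ 4277 (mod 6120).
Verify against each original: 4277 mod 9 = 2, 4277 mod 8 = 5, 4277 mod 5 = 2, 4277 mod 17 = 10.

x ≡ 4277 (mod 6120).


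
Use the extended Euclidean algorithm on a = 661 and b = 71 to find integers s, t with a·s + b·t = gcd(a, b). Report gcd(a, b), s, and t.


Euclidean algorithm on (661, 71) — divide until remainder is 0:
  661 = 9 · 71 + 22
  71 = 3 · 22 + 5
  22 = 4 · 5 + 2
  5 = 2 · 2 + 1
  2 = 2 · 1 + 0
gcd(661, 71) = 1.
Track Bezout coefficients alongside the remainders: start with r₀ = 661 = a·1 + b·0 (s = 1, t = 0) and r₁ = 71 = a·0 + b·1 (s = 0, t = 1); each new remainder r_{k+1} = r_{k-1} − q_k·r_k inherits s_{k+1} = s_{k-1} − q_k·s_k, t_{k+1} = t_{k-1} − q_k·t_k, so r_k = a·s_k + b·t_k at every step:
  q = 9: r = 22, s = 1 − 9·0 = 1, t = 0 − 9·1 = -9  (check: 661·1 + 71·(-9) = 22)
  q = 3: r = 5, s = 0 − 3·1 = -3, t = 1 − 3·(-9) = 28  (check: 661·(-3) + 71·28 = 5)
  q = 4: r = 2, s = 1 − 4·(-3) = 13, t = -9 − 4·28 = -121  (check: 661·13 + 71·(-121) = 2)
  q = 2: r = 1, s = -3 − 2·13 = -29, t = 28 − 2·(-121) = 270  (check: 661·(-29) + 71·270 = 1)
The row with r = 1 (the gcd) gives the Bezout coefficients s = -29, t = 270.
Result: 661 · (-29) + 71 · (270) = 1.

gcd(661, 71) = 1; s = -29, t = 270 (check: 661·(-29) + 71·270 = 1).


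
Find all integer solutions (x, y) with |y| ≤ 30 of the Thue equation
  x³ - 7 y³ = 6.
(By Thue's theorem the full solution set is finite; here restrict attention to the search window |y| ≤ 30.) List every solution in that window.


The equation is x³ - 7y³ = 6. For fixed y, x³ = 7·y³ + 6, so a solution requires the RHS to be a perfect cube.
Strategy: iterate y from -30 to 30, compute RHS = 7·y³ + 6, and check whether it is a (positive or negative) perfect cube.
Check small values of y:
  y = 0: RHS = 6 is not a perfect cube.
  y = 1: RHS = 13 is not a perfect cube.
  y = -1: RHS = -1 = (-1)³ ⇒ x = -1 works.
  y = 2: RHS = 62 is not a perfect cube.
  y = -2: RHS = -50 is not a perfect cube.
  y = 3: RHS = 195 is not a perfect cube.
  y = -3: RHS = -183 is not a perfect cube.
Continuing the search up to |y| = 30 finds no further solutions beyond those listed.
Collected solutions: (-1, -1).

Solutions (with |y| ≤ 30): (-1, -1).


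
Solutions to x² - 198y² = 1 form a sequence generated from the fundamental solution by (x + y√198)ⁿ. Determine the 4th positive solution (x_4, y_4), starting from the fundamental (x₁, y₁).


Step 1: Find the fundamental solution (x₁, y₁) of x² - 198y² = 1.
  Expand √198 as a continued fraction. a₀ = ⌊√198⌋ = 14; iterate m_{k+1} = d_k·a_k − m_k, d_{k+1} = (198 − m_{k+1}²)/d_k, a_{k+1} = ⌊(a₀ + m_{k+1})/d_{k+1}⌋ (starting m₀ = 0, d₀ = 1), with convergents p_k = a_k·p_{k-1} + p_{k-2}, q_k = a_k·q_{k-1} + q_{k-2} (p₋₁ = 1, q₋₁ = 0):
  k = 0: a₀ = 14; p₀/q₀ = 14/1; p₀² − 198·q₀² = 196 − 198 = -2.
  k = 1: m = 14, d = 2, a = ⌊(14 + 14)/2⌋ = 14; p/q = (14·14 + 1)/(14·1 + 0) = 197/14; p² − 198·q² = 38809 − 38808 = 1.
  The first convergent with p² − 198·q² = 1 gives the fundamental solution (x₁, y₁) = (197, 14).
Step 2: Apply the recurrence (x_{n+1}, y_{n+1}) = (x₁x_n + 198y₁y_n, x₁y_n + y₁x_n) repeatedly.
  From (x_1, y_1) = (197, 14): x_2 = 197·197 + 198·14·14 = 77617; y_2 = 197·14 + 14·197 = 5516.
  From (x_2, y_2) = (77617, 5516): x_3 = 197·77617 + 198·14·5516 = 30580901; y_3 = 197·5516 + 14·77617 = 2173290.
  From (x_3, y_3) = (30580901, 2173290): x_4 = 197·30580901 + 198·14·2173290 = 12048797377; y_4 = 197·2173290 + 14·30580901 = 856270744.
Step 3: Verify x_4² - 198·y_4² = 145173518232002080129 - 145173518232002080128 = 1 (should be 1). ✓

(x_1, y_1) = (197, 14); (x_4, y_4) = (12048797377, 856270744).


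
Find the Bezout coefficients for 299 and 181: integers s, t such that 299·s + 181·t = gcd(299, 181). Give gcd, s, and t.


Euclidean algorithm on (299, 181) — divide until remainder is 0:
  299 = 1 · 181 + 118
  181 = 1 · 118 + 63
  118 = 1 · 63 + 55
  63 = 1 · 55 + 8
  55 = 6 · 8 + 7
  8 = 1 · 7 + 1
  7 = 7 · 1 + 0
gcd(299, 181) = 1.
Track Bezout coefficients alongside the remainders: start with r₀ = 299 = a·1 + b·0 (s = 1, t = 0) and r₁ = 181 = a·0 + b·1 (s = 0, t = 1); each new remainder r_{k+1} = r_{k-1} − q_k·r_k inherits s_{k+1} = s_{k-1} − q_k·s_k, t_{k+1} = t_{k-1} − q_k·t_k, so r_k = a·s_k + b·t_k at every step:
  q = 1: r = 118, s = 1 − 1·0 = 1, t = 0 − 1·1 = -1  (check: 299·1 + 181·(-1) = 118)
  q = 1: r = 63, s = 0 − 1·1 = -1, t = 1 − 1·(-1) = 2  (check: 299·(-1) + 181·2 = 63)
  q = 1: r = 55, s = 1 − 1·(-1) = 2, t = -1 − 1·2 = -3  (check: 299·2 + 181·(-3) = 55)
  q = 1: r = 8, s = -1 − 1·2 = -3, t = 2 − 1·(-3) = 5  (check: 299·(-3) + 181·5 = 8)
  q = 6: r = 7, s = 2 − 6·(-3) = 20, t = -3 − 6·5 = -33  (check: 299·20 + 181·(-33) = 7)
  q = 1: r = 1, s = -3 − 1·20 = -23, t = 5 − 1·(-33) = 38  (check: 299·(-23) + 181·38 = 1)
The row with r = 1 (the gcd) gives the Bezout coefficients s = -23, t = 38.
Result: 299 · (-23) + 181 · (38) = 1.

gcd(299, 181) = 1; s = -23, t = 38 (check: 299·(-23) + 181·38 = 1).


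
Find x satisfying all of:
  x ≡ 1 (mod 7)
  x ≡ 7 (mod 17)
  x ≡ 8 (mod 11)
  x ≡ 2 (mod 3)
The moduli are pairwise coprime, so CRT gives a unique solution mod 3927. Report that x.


Product of moduli M = 7 · 17 · 11 · 3 = 3927.
Merge one congruence at a time:
  Start: x ≡ 1 (mod 7).
  Combine with x ≡ 7 (mod 17); new modulus lcm = 119.
    Write x = 1 + 7·t and substitute into x ≡ 7 (mod 17): 7·t ≡ 7 − 1 = 6 (mod 17).
    The inverse of 7 mod 17 is 5 (since 7·5 = 35 = 2·17 + 1), so t ≡ 5·6 = 30 ≡ 13 (mod 17).
    Then x = 1 + 7·13 = 92, valid modulo lcm(7, 17) = 119: x ≡ 92 (mod 119).
  Combine with x ≡ 8 (mod 11); new modulus lcm = 1309.
    Write x = 92 + 119·t and substitute into x ≡ 8 (mod 11): 119·t ≡ 8 − 92 = -84 (mod 11).
    Reduce coefficients mod 11: 9·t ≡ 4 (mod 11).
    The inverse of 9 mod 11 is 5 (since 9·5 = 45 = 4·11 + 1), so t ≡ 5·4 = 20 ≡ 9 (mod 11).
    Then x = 92 + 119·9 = 1163, valid modulo lcm(119, 11) = 1309: x ≡ 1163 (mod 1309).
  Combine with x ≡ 2 (mod 3); new modulus lcm = 3927.
    Write x = 1163 + 1309·t and substitute into x ≡ 2 (mod 3): 1309·t ≡ 2 − 1163 = -1161 (mod 3).
    Reduce coefficients mod 3: 1·t ≡ 0 (mod 3).
    So t ≡ 0 (mod 3).
    Then x = 1163 + 1309·0 = 1163, valid modulo lcm(1309, 3) = 3927: x ≡ 1163 (mod 3927).
Verify against each original: 1163 mod 7 = 1, 1163 mod 17 = 7, 1163 mod 11 = 8, 1163 mod 3 = 2.

x ≡ 1163 (mod 3927).


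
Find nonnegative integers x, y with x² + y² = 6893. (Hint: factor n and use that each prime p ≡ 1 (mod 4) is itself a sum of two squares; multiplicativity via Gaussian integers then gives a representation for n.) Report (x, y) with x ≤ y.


Step 1: Factor n = 6893 = 61 · 113.
Step 2: Check the mod-4 condition on each prime factor: 61 ≡ 1 (mod 4), exponent 1; 113 ≡ 1 (mod 4), exponent 1.
All primes ≡ 3 (mod 4) appear to even exponent (or don't appear), so by the two-squares theorem n IS expressible as a sum of two squares.
Step 3: Build a representation. Here n = 61 · 113 is a product of primes ≡ 1 (mod 4). Each prime p ≡ 1 (mod 4) is itself a sum of two squares; find a² by testing p − a² for a perfect square:
  61: 61 − 1² = 60, 61 − 2² = 57, 61 − 3² = 52, 61 − 4² = 45, 61 − 5² = 36 = 6² ⇒ 61 = 5² + 6².
  113: 113 − 1² = 112, 113 − 2² = 109, 113 − 3² = 104, 113 − 4² = 97, 113 − 5² = 88, 113 − 6² = 77, 113 − 7² = 64 = 8² ⇒ 113 = 7² + 8².
  Combine using the Brahmagupta–Fibonacci identity (a² + b²)(c² + d²) = (ac − bd)² + (ad + bc)² = (ac + bd)² + (ad − bc)²:
  61 · 113 = 6893: from (5² + 6²)(7² + 8²), take (5·7 − 6·8, 5·8 + 6·7) = (35 − 48, 40 + 42) = (-13, 82); dropping signs (only squares matter) gives (13, 82); check 13² + 82² = 169 + 6724 = 6893 ✓.
Step 4: Order so x ≤ y and verify: 13² + 82² = 169 + 6724 = 6893 = n. ✓

n = 6893 = 13² + 82² (one valid representation with x ≤ y).


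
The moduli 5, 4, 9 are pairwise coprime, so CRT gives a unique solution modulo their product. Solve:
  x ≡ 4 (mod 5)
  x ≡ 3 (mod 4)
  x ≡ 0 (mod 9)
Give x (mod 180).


Moduli 5, 4, 9 are pairwise coprime; by CRT there is a unique solution modulo M = 5 · 4 · 9 = 180.
Solve pairwise, accumulating the modulus:
  Start with x ≡ 4 (mod 5).
  Combine with x ≡ 3 (mod 4): since gcd(5, 4) = 1, we get a unique residue mod 20.
    Write x = 4 + 5·t and substitute into x ≡ 3 (mod 4): 5·t ≡ 3 − 4 = -1 (mod 4).
    Reduce coefficients mod 4: 1·t ≡ 3 (mod 4).
    So t ≡ 3 (mod 4).
    Then x = 4 + 5·3 = 19, valid modulo lcm(5, 4) = 20: x ≡ 19 (mod 20).
  Combine with x ≡ 0 (mod 9): since gcd(20, 9) = 1, we get a unique residue mod 180.
    Write x = 19 + 20·t and substitute into x ≡ 0 (mod 9): 20·t ≡ 0 − 19 = -19 (mod 9).
    Reduce coefficients mod 9: 2·t ≡ 8 (mod 9).
    The inverse of 2 mod 9 is 5 (since 2·5 = 10 = 1·9 + 1), so t ≡ 5·8 = 40 ≡ 4 (mod 9).
    Then x = 19 + 20·4 = 99, valid modulo lcm(20, 9) = 180: x ≡ 99 (mod 180).
Verify: 99 mod 5 = 4 ✓, 99 mod 4 = 3 ✓, 99 mod 9 = 0 ✓.

x ≡ 99 (mod 180).


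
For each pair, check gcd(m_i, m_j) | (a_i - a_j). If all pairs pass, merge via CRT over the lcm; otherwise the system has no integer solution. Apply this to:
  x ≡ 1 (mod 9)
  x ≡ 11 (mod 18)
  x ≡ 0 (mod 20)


Moduli 9, 18, 20 are not pairwise coprime, so CRT works modulo lcm(m_i) when all pairwise compatibility conditions hold.
Pairwise compatibility: gcd(m_i, m_j) must divide a_i - a_j for every pair.
Merge one congruence at a time:
  Start: x ≡ 1 (mod 9).
  Combine with x ≡ 11 (mod 18): gcd(9, 18) = 9, and 11 - 1 = 10 is NOT divisible by 9.
    ⇒ system is inconsistent (no integer solution).

No solution (the system is inconsistent).


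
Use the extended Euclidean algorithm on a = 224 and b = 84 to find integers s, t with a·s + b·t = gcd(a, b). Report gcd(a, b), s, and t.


Euclidean algorithm on (224, 84) — divide until remainder is 0:
  224 = 2 · 84 + 56
  84 = 1 · 56 + 28
  56 = 2 · 28 + 0
gcd(224, 84) = 28.
Track Bezout coefficients alongside the remainders: start with r₀ = 224 = a·1 + b·0 (s = 1, t = 0) and r₁ = 84 = a·0 + b·1 (s = 0, t = 1); each new remainder r_{k+1} = r_{k-1} − q_k·r_k inherits s_{k+1} = s_{k-1} − q_k·s_k, t_{k+1} = t_{k-1} − q_k·t_k, so r_k = a·s_k + b·t_k at every step:
  q = 2: r = 56, s = 1 − 2·0 = 1, t = 0 − 2·1 = -2  (check: 224·1 + 84·(-2) = 56)
  q = 1: r = 28, s = 0 − 1·1 = -1, t = 1 − 1·(-2) = 3  (check: 224·(-1) + 84·3 = 28)
The row with r = 28 (the gcd) gives the Bezout coefficients s = -1, t = 3.
Result: 224 · (-1) + 84 · (3) = 28.

gcd(224, 84) = 28; s = -1, t = 3 (check: 224·(-1) + 84·3 = 28).


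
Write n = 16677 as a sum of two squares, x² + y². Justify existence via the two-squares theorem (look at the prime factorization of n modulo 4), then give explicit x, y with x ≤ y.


Step 1: Factor n = 16677 = 3^2 · 17 · 109.
Step 2: Check the mod-4 condition on each prime factor: 3 ≡ 3 (mod 4), exponent 2 (must be even); 17 ≡ 1 (mod 4), exponent 1; 109 ≡ 1 (mod 4), exponent 1.
All primes ≡ 3 (mod 4) appear to even exponent (or don't appear), so by the two-squares theorem n IS expressible as a sum of two squares.
Step 3: Build a representation. Group n = k² · m with k = 3 and m = 17 · 109 = 1853 (a product of primes ≡ 1 (mod 4)); a representation of m scales to one of n via (k·x)² + (k·y)² = k²(x² + y²). Each prime p ≡ 1 (mod 4) is itself a sum of two squares; find a² by testing p − a² for a perfect square:
  17: 17 − 1² = 16 = 4² ⇒ 17 = 1² + 4².
  109: 109 − 1² = 108, 109 − 2² = 105, 109 − 3² = 100 = 10² ⇒ 109 = 3² + 10².
  Combine using the Brahmagupta–Fibonacci identity (a² + b²)(c² + d²) = (ac − bd)² + (ad + bc)² = (ac + bd)² + (ad − bc)²:
  17 · 109 = 1853: from (1² + 4²)(3² + 10²), take (1·3 − 4·10, 1·10 + 4·3) = (3 − 40, 10 + 12) = (-37, 22); dropping signs (only squares matter) gives (37, 22); check 37² + 22² = 1369 + 484 = 1853 ✓.
  Scale by k = 3: (3·37, 3·22) = (111, 66).
Step 4: Order so x ≤ y and verify: 66² + 111² = 4356 + 12321 = 16677 = n. ✓

n = 16677 = 66² + 111² (one valid representation with x ≤ y).


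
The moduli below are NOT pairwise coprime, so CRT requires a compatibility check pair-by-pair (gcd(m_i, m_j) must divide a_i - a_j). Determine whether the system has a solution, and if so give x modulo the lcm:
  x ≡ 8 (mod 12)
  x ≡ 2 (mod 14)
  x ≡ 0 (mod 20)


Moduli 12, 14, 20 are not pairwise coprime, so CRT works modulo lcm(m_i) when all pairwise compatibility conditions hold.
Pairwise compatibility: gcd(m_i, m_j) must divide a_i - a_j for every pair.
Merge one congruence at a time:
  Start: x ≡ 8 (mod 12).
  Combine with x ≡ 2 (mod 14): gcd(12, 14) = 2; 2 - 8 = -6, which IS divisible by 2, so compatible.
    Write x = 8 + 12·t and substitute into x ≡ 2 (mod 14): 12·t ≡ 2 − 8 = -6 (mod 14).
    Divide the congruence (and modulus) by g = 2: 6·t ≡ -3 (mod 7).
    Reduce coefficients mod 7: 6·t ≡ 4 (mod 7).
    The inverse of 6 mod 7 is 6 (since 6·6 = 36 = 5·7 + 1), so t ≡ 6·4 = 24 ≡ 3 (mod 7).
    Then x = 8 + 12·3 = 44, valid modulo lcm(12, 14) = 84: x ≡ 44 (mod 84).
  Combine with x ≡ 0 (mod 20): gcd(84, 20) = 4; 0 - 44 = -44, which IS divisible by 4, so compatible.
    Write x = 44 + 84·t and substitute into x ≡ 0 (mod 20): 84·t ≡ 0 − 44 = -44 (mod 20).
    Divide the congruence (and modulus) by g = 4: 21·t ≡ -11 (mod 5).
    Reduce coefficients mod 5: 1·t ≡ 4 (mod 5).
    So t ≡ 4 (mod 5).
    Then x = 44 + 84·4 = 380, valid modulo lcm(84, 20) = 420: x ≡ 380 (mod 420).
Verify: 380 mod 12 = 8, 380 mod 14 = 2, 380 mod 20 = 0.

x ≡ 380 (mod 420).


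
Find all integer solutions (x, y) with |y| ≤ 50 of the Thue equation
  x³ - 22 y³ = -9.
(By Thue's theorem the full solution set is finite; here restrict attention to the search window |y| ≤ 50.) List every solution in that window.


The equation is x³ - 22y³ = -9. For fixed y, x³ = 22·y³ − 9, so a solution requires the RHS to be a perfect cube.
Strategy: iterate y from -50 to 50, compute RHS = 22·y³ − 9, and check whether it is a (positive or negative) perfect cube.
Check small values of y:
  y = 0: RHS = -9 is not a perfect cube.
  y = 1: RHS = 13 is not a perfect cube.
  y = -1: RHS = -31 is not a perfect cube.
  y = 2: RHS = 167 is not a perfect cube.
  y = -2: RHS = -185 is not a perfect cube.
  y = 3: RHS = 585 is not a perfect cube.
  y = -3: RHS = -603 is not a perfect cube.
Continuing the search up to |y| = 50 finds no solutions either.
No (x, y) in the scanned range satisfies the equation.

No integer solutions with |y| ≤ 50.


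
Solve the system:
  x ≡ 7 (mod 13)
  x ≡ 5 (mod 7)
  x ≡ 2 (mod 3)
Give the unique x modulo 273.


Moduli 13, 7, 3 are pairwise coprime; by CRT there is a unique solution modulo M = 13 · 7 · 3 = 273.
Solve pairwise, accumulating the modulus:
  Start with x ≡ 7 (mod 13).
  Combine with x ≡ 5 (mod 7): since gcd(13, 7) = 1, we get a unique residue mod 91.
    Write x = 7 + 13·t and substitute into x ≡ 5 (mod 7): 13·t ≡ 5 − 7 = -2 (mod 7).
    Reduce coefficients mod 7: 6·t ≡ 5 (mod 7).
    The inverse of 6 mod 7 is 6 (since 6·6 = 36 = 5·7 + 1), so t ≡ 6·5 = 30 ≡ 2 (mod 7).
    Then x = 7 + 13·2 = 33, valid modulo lcm(13, 7) = 91: x ≡ 33 (mod 91).
  Combine with x ≡ 2 (mod 3): since gcd(91, 3) = 1, we get a unique residue mod 273.
    Write x = 33 + 91·t and substitute into x ≡ 2 (mod 3): 91·t ≡ 2 − 33 = -31 (mod 3).
    Reduce coefficients mod 3: 1·t ≡ 2 (mod 3).
    So t ≡ 2 (mod 3).
    Then x = 33 + 91·2 = 215, valid modulo lcm(91, 3) = 273: x ≡ 215 (mod 273).
Verify: 215 mod 13 = 7 ✓, 215 mod 7 = 5 ✓, 215 mod 3 = 2 ✓.

x ≡ 215 (mod 273).


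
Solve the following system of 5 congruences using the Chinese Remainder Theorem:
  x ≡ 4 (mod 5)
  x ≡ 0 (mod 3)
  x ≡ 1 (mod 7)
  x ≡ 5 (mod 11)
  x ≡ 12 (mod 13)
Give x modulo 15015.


Product of moduli M = 5 · 3 · 7 · 11 · 13 = 15015.
Merge one congruence at a time:
  Start: x ≡ 4 (mod 5).
  Combine with x ≡ 0 (mod 3); new modulus lcm = 15.
    Write x = 4 + 5·t and substitute into x ≡ 0 (mod 3): 5·t ≡ 0 − 4 = -4 (mod 3).
    Reduce coefficients mod 3: 2·t ≡ 2 (mod 3).
    The inverse of 2 mod 3 is 2 (since 2·2 = 4 = 1·3 + 1), so t ≡ 2·2 = 4 ≡ 1 (mod 3).
    Then x = 4 + 5·1 = 9, valid modulo lcm(5, 3) = 15: x ≡ 9 (mod 15).
  Combine with x ≡ 1 (mod 7); new modulus lcm = 105.
    Write x = 9 + 15·t and substitute into x ≡ 1 (mod 7): 15·t ≡ 1 − 9 = -8 (mod 7).
    Reduce coefficients mod 7: 1·t ≡ 6 (mod 7).
    So t ≡ 6 (mod 7).
    Then x = 9 + 15·6 = 99, valid modulo lcm(15, 7) = 105: x ≡ 99 (mod 105).
  Combine with x ≡ 5 (mod 11); new modulus lcm = 1155.
    Write x = 99 + 105·t and substitute into x ≡ 5 (mod 11): 105·t ≡ 5 − 99 = -94 (mod 11).
    Reduce coefficients mod 11: 6·t ≡ 5 (mod 11).
    The inverse of 6 mod 11 is 2 (since 6·2 = 12 = 1·11 + 1), so t ≡ 2·5 = 10 ≡ 10 (mod 11).
    Then x = 99 + 105·10 = 1149, valid modulo lcm(105, 11) = 1155: x ≡ 1149 (mod 1155).
  Combine with x ≡ 12 (mod 13); new modulus lcm = 15015.
    Write x = 1149 + 1155·t and substitute into x ≡ 12 (mod 13): 1155·t ≡ 12 − 1149 = -1137 (mod 13).
    Reduce coefficients mod 13: 11·t ≡ 7 (mod 13).
    The inverse of 11 mod 13 is 6 (since 11·6 = 66 = 5·13 + 1), so t ≡ 6·7 = 42 ≡ 3 (mod 13).
    Then x = 1149 + 1155·3 = 4614, valid modulo lcm(1155, 13) = 15015: x ≡ 4614 (mod 15015).
Verify against each original: 4614 mod 5 = 4, 4614 mod 3 = 0, 4614 mod 7 = 1, 4614 mod 11 = 5, 4614 mod 13 = 12.

x ≡ 4614 (mod 15015).


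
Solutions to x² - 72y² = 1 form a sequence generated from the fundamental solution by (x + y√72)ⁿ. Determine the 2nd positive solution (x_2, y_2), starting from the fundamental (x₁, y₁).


Step 1: Find the fundamental solution (x₁, y₁) of x² - 72y² = 1.
  Expand √72 as a continued fraction. a₀ = ⌊√72⌋ = 8; iterate m_{k+1} = d_k·a_k − m_k, d_{k+1} = (72 − m_{k+1}²)/d_k, a_{k+1} = ⌊(a₀ + m_{k+1})/d_{k+1}⌋ (starting m₀ = 0, d₀ = 1), with convergents p_k = a_k·p_{k-1} + p_{k-2}, q_k = a_k·q_{k-1} + q_{k-2} (p₋₁ = 1, q₋₁ = 0):
  k = 0: a₀ = 8; p₀/q₀ = 8/1; p₀² − 72·q₀² = 64 − 72 = -8.
  k = 1: m = 8, d = 8, a = ⌊(8 + 8)/8⌋ = 2; p/q = (2·8 + 1)/(2·1 + 0) = 17/2; p² − 72·q² = 289 − 288 = 1.
  The first convergent with p² − 72·q² = 1 gives the fundamental solution (x₁, y₁) = (17, 2).
Step 2: Apply the recurrence (x_{n+1}, y_{n+1}) = (x₁x_n + 72y₁y_n, x₁y_n + y₁x_n) repeatedly.
  From (x_1, y_1) = (17, 2): x_2 = 17·17 + 72·2·2 = 577; y_2 = 17·2 + 2·17 = 68.
Step 3: Verify x_2² - 72·y_2² = 332929 - 332928 = 1 (should be 1). ✓

(x_1, y_1) = (17, 2); (x_2, y_2) = (577, 68).


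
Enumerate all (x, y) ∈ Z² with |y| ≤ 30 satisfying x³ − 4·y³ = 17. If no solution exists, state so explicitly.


The equation is x³ - 4y³ = 17. For fixed y, x³ = 4·y³ + 17, so a solution requires the RHS to be a perfect cube.
Strategy: iterate y from -30 to 30, compute RHS = 4·y³ + 17, and check whether it is a (positive or negative) perfect cube.
Check small values of y:
  y = 0: RHS = 17 is not a perfect cube.
  y = 1: RHS = 21 is not a perfect cube.
  y = -1: RHS = 13 is not a perfect cube.
  y = 2: RHS = 49 is not a perfect cube.
  y = -2: RHS = -15 is not a perfect cube.
  y = 3: RHS = 125 = (5)³ ⇒ x = 5 works.
  y = -3: RHS = -91 is not a perfect cube.
Continuing the search up to |y| = 30 finds no further solutions beyond those listed.
Collected solutions: (5, 3).

Solutions (with |y| ≤ 30): (5, 3).


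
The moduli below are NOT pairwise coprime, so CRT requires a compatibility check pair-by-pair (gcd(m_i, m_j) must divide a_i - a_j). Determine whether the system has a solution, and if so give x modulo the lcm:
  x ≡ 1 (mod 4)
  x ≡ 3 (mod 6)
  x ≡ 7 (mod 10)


Moduli 4, 6, 10 are not pairwise coprime, so CRT works modulo lcm(m_i) when all pairwise compatibility conditions hold.
Pairwise compatibility: gcd(m_i, m_j) must divide a_i - a_j for every pair.
Merge one congruence at a time:
  Start: x ≡ 1 (mod 4).
  Combine with x ≡ 3 (mod 6): gcd(4, 6) = 2; 3 - 1 = 2, which IS divisible by 2, so compatible.
    Write x = 1 + 4·t and substitute into x ≡ 3 (mod 6): 4·t ≡ 3 − 1 = 2 (mod 6).
    Divide the congruence (and modulus) by g = 2: 2·t ≡ 1 (mod 3).
    The inverse of 2 mod 3 is 2 (since 2·2 = 4 = 1·3 + 1), so t ≡ 2·1 = 2 ≡ 2 (mod 3).
    Then x = 1 + 4·2 = 9, valid modulo lcm(4, 6) = 12: x ≡ 9 (mod 12).
  Combine with x ≡ 7 (mod 10): gcd(12, 10) = 2; 7 - 9 = -2, which IS divisible by 2, so compatible.
    Write x = 9 + 12·t and substitute into x ≡ 7 (mod 10): 12·t ≡ 7 − 9 = -2 (mod 10).
    Divide the congruence (and modulus) by g = 2: 6·t ≡ -1 (mod 5).
    Reduce coefficients mod 5: 1·t ≡ 4 (mod 5).
    So t ≡ 4 (mod 5).
    Then x = 9 + 12·4 = 57, valid modulo lcm(12, 10) = 60: x ≡ 57 (mod 60).
Verify: 57 mod 4 = 1, 57 mod 6 = 3, 57 mod 10 = 7.

x ≡ 57 (mod 60).


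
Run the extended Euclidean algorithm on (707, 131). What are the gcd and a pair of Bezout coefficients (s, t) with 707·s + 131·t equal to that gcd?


Euclidean algorithm on (707, 131) — divide until remainder is 0:
  707 = 5 · 131 + 52
  131 = 2 · 52 + 27
  52 = 1 · 27 + 25
  27 = 1 · 25 + 2
  25 = 12 · 2 + 1
  2 = 2 · 1 + 0
gcd(707, 131) = 1.
Track Bezout coefficients alongside the remainders: start with r₀ = 707 = a·1 + b·0 (s = 1, t = 0) and r₁ = 131 = a·0 + b·1 (s = 0, t = 1); each new remainder r_{k+1} = r_{k-1} − q_k·r_k inherits s_{k+1} = s_{k-1} − q_k·s_k, t_{k+1} = t_{k-1} − q_k·t_k, so r_k = a·s_k + b·t_k at every step:
  q = 5: r = 52, s = 1 − 5·0 = 1, t = 0 − 5·1 = -5  (check: 707·1 + 131·(-5) = 52)
  q = 2: r = 27, s = 0 − 2·1 = -2, t = 1 − 2·(-5) = 11  (check: 707·(-2) + 131·11 = 27)
  q = 1: r = 25, s = 1 − 1·(-2) = 3, t = -5 − 1·11 = -16  (check: 707·3 + 131·(-16) = 25)
  q = 1: r = 2, s = -2 − 1·3 = -5, t = 11 − 1·(-16) = 27  (check: 707·(-5) + 131·27 = 2)
  q = 12: r = 1, s = 3 − 12·(-5) = 63, t = -16 − 12·27 = -340  (check: 707·63 + 131·(-340) = 1)
The row with r = 1 (the gcd) gives the Bezout coefficients s = 63, t = -340.
Result: 707 · (63) + 131 · (-340) = 1.

gcd(707, 131) = 1; s = 63, t = -340 (check: 707·63 + 131·(-340) = 1).


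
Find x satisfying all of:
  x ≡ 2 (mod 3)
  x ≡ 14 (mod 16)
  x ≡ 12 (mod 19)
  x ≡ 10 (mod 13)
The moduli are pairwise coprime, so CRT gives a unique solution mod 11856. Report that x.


Product of moduli M = 3 · 16 · 19 · 13 = 11856.
Merge one congruence at a time:
  Start: x ≡ 2 (mod 3).
  Combine with x ≡ 14 (mod 16); new modulus lcm = 48.
    Write x = 2 + 3·t and substitute into x ≡ 14 (mod 16): 3·t ≡ 14 − 2 = 12 (mod 16).
    The inverse of 3 mod 16 is 11 (since 3·11 = 33 = 2·16 + 1), so t ≡ 11·12 = 132 ≡ 4 (mod 16).
    Then x = 2 + 3·4 = 14, valid modulo lcm(3, 16) = 48: x ≡ 14 (mod 48).
  Combine with x ≡ 12 (mod 19); new modulus lcm = 912.
    Write x = 14 + 48·t and substitute into x ≡ 12 (mod 19): 48·t ≡ 12 − 14 = -2 (mod 19).
    Reduce coefficients mod 19: 10·t ≡ 17 (mod 19).
    The inverse of 10 mod 19 is 2 (since 10·2 = 20 = 1·19 + 1), so t ≡ 2·17 = 34 ≡ 15 (mod 19).
    Then x = 14 + 48·15 = 734, valid modulo lcm(48, 19) = 912: x ≡ 734 (mod 912).
  Combine with x ≡ 10 (mod 13); new modulus lcm = 11856.
    Write x = 734 + 912·t and substitute into x ≡ 10 (mod 13): 912·t ≡ 10 − 734 = -724 (mod 13).
    Reduce coefficients mod 13: 2·t ≡ 4 (mod 13).
    The inverse of 2 mod 13 is 7 (since 2·7 = 14 = 1·13 + 1), so t ≡ 7·4 = 28 ≡ 2 (mod 13).
    Then x = 734 + 912·2 = 2558, valid modulo lcm(912, 13) = 11856: x ≡ 2558 (mod 11856).
Verify against each original: 2558 mod 3 = 2, 2558 mod 16 = 14, 2558 mod 19 = 12, 2558 mod 13 = 10.

x ≡ 2558 (mod 11856).


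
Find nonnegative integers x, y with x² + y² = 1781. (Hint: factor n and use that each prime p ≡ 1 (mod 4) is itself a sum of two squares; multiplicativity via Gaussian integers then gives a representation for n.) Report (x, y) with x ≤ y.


Step 1: Factor n = 1781 = 13 · 137.
Step 2: Check the mod-4 condition on each prime factor: 13 ≡ 1 (mod 4), exponent 1; 137 ≡ 1 (mod 4), exponent 1.
All primes ≡ 3 (mod 4) appear to even exponent (or don't appear), so by the two-squares theorem n IS expressible as a sum of two squares.
Step 3: Build a representation. Here n = 13 · 137 is a product of primes ≡ 1 (mod 4). Each prime p ≡ 1 (mod 4) is itself a sum of two squares; find a² by testing p − a² for a perfect square:
  13: 13 − 1² = 12, 13 − 2² = 9 = 3² ⇒ 13 = 2² + 3².
  137: 137 − 1² = 136, 137 − 2² = 133, 137 − 3² = 128, 137 − 4² = 121 = 11² ⇒ 137 = 4² + 11².
  Combine using the Brahmagupta–Fibonacci identity (a² + b²)(c² + d²) = (ac − bd)² + (ad + bc)² = (ac + bd)² + (ad − bc)²:
  13 · 137 = 1781: from (2² + 3²)(4² + 11²), take (2·4 − 3·11, 2·11 + 3·4) = (8 − 33, 22 + 12) = (-25, 34); dropping signs (only squares matter) gives (25, 34); check 25² + 34² = 625 + 1156 = 1781 ✓.
Step 4: Order so x ≤ y and verify: 25² + 34² = 625 + 1156 = 1781 = n. ✓

n = 1781 = 25² + 34² (one valid representation with x ≤ y).


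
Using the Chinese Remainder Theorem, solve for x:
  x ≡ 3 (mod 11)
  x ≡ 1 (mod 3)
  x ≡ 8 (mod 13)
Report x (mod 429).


Moduli 11, 3, 13 are pairwise coprime; by CRT there is a unique solution modulo M = 11 · 3 · 13 = 429.
Solve pairwise, accumulating the modulus:
  Start with x ≡ 3 (mod 11).
  Combine with x ≡ 1 (mod 3): since gcd(11, 3) = 1, we get a unique residue mod 33.
    Write x = 3 + 11·t and substitute into x ≡ 1 (mod 3): 11·t ≡ 1 − 3 = -2 (mod 3).
    Reduce coefficients mod 3: 2·t ≡ 1 (mod 3).
    The inverse of 2 mod 3 is 2 (since 2·2 = 4 = 1·3 + 1), so t ≡ 2·1 = 2 ≡ 2 (mod 3).
    Then x = 3 + 11·2 = 25, valid modulo lcm(11, 3) = 33: x ≡ 25 (mod 33).
  Combine with x ≡ 8 (mod 13): since gcd(33, 13) = 1, we get a unique residue mod 429.
    Write x = 25 + 33·t and substitute into x ≡ 8 (mod 13): 33·t ≡ 8 − 25 = -17 (mod 13).
    Reduce coefficients mod 13: 7·t ≡ 9 (mod 13).
    The inverse of 7 mod 13 is 2 (since 7·2 = 14 = 1·13 + 1), so t ≡ 2·9 = 18 ≡ 5 (mod 13).
    Then x = 25 + 33·5 = 190, valid modulo lcm(33, 13) = 429: x ≡ 190 (mod 429).
Verify: 190 mod 11 = 3 ✓, 190 mod 3 = 1 ✓, 190 mod 13 = 8 ✓.

x ≡ 190 (mod 429).


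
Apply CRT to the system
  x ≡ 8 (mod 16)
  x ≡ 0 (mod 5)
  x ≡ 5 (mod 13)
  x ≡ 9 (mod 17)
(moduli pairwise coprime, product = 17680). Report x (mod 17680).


Product of moduli M = 16 · 5 · 13 · 17 = 17680.
Merge one congruence at a time:
  Start: x ≡ 8 (mod 16).
  Combine with x ≡ 0 (mod 5); new modulus lcm = 80.
    Write x = 8 + 16·t and substitute into x ≡ 0 (mod 5): 16·t ≡ 0 − 8 = -8 (mod 5).
    Reduce coefficients mod 5: 1·t ≡ 2 (mod 5).
    So t ≡ 2 (mod 5).
    Then x = 8 + 16·2 = 40, valid modulo lcm(16, 5) = 80: x ≡ 40 (mod 80).
  Combine with x ≡ 5 (mod 13); new modulus lcm = 1040.
    Write x = 40 + 80·t and substitute into x ≡ 5 (mod 13): 80·t ≡ 5 − 40 = -35 (mod 13).
    Reduce coefficients mod 13: 2·t ≡ 4 (mod 13).
    The inverse of 2 mod 13 is 7 (since 2·7 = 14 = 1·13 + 1), so t ≡ 7·4 = 28 ≡ 2 (mod 13).
    Then x = 40 + 80·2 = 200, valid modulo lcm(80, 13) = 1040: x ≡ 200 (mod 1040).
  Combine with x ≡ 9 (mod 17); new modulus lcm = 17680.
    Write x = 200 + 1040·t and substitute into x ≡ 9 (mod 17): 1040·t ≡ 9 − 200 = -191 (mod 17).
    Reduce coefficients mod 17: 3·t ≡ 13 (mod 17).
    The inverse of 3 mod 17 is 6 (since 3·6 = 18 = 1·17 + 1), so t ≡ 6·13 = 78 ≡ 10 (mod 17).
    Then x = 200 + 1040·10 = 10600, valid modulo lcm(1040, 17) = 17680: x ≡ 10600 (mod 17680).
Verify against each original: 10600 mod 16 = 8, 10600 mod 5 = 0, 10600 mod 13 = 5, 10600 mod 17 = 9.

x ≡ 10600 (mod 17680).


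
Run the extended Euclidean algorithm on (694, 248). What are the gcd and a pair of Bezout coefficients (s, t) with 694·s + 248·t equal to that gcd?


Euclidean algorithm on (694, 248) — divide until remainder is 0:
  694 = 2 · 248 + 198
  248 = 1 · 198 + 50
  198 = 3 · 50 + 48
  50 = 1 · 48 + 2
  48 = 24 · 2 + 0
gcd(694, 248) = 2.
Track Bezout coefficients alongside the remainders: start with r₀ = 694 = a·1 + b·0 (s = 1, t = 0) and r₁ = 248 = a·0 + b·1 (s = 0, t = 1); each new remainder r_{k+1} = r_{k-1} − q_k·r_k inherits s_{k+1} = s_{k-1} − q_k·s_k, t_{k+1} = t_{k-1} − q_k·t_k, so r_k = a·s_k + b·t_k at every step:
  q = 2: r = 198, s = 1 − 2·0 = 1, t = 0 − 2·1 = -2  (check: 694·1 + 248·(-2) = 198)
  q = 1: r = 50, s = 0 − 1·1 = -1, t = 1 − 1·(-2) = 3  (check: 694·(-1) + 248·3 = 50)
  q = 3: r = 48, s = 1 − 3·(-1) = 4, t = -2 − 3·3 = -11  (check: 694·4 + 248·(-11) = 48)
  q = 1: r = 2, s = -1 − 1·4 = -5, t = 3 − 1·(-11) = 14  (check: 694·(-5) + 248·14 = 2)
The row with r = 2 (the gcd) gives the Bezout coefficients s = -5, t = 14.
Result: 694 · (-5) + 248 · (14) = 2.

gcd(694, 248) = 2; s = -5, t = 14 (check: 694·(-5) + 248·14 = 2).


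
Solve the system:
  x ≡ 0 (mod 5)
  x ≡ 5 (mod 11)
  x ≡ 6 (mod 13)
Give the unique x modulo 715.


Moduli 5, 11, 13 are pairwise coprime; by CRT there is a unique solution modulo M = 5 · 11 · 13 = 715.
Solve pairwise, accumulating the modulus:
  Start with x ≡ 0 (mod 5).
  Combine with x ≡ 5 (mod 11): since gcd(5, 11) = 1, we get a unique residue mod 55.
    Write x = 0 + 5·t and substitute into x ≡ 5 (mod 11): 5·t ≡ 5 − 0 = 5 (mod 11).
    The inverse of 5 mod 11 is 9 (since 5·9 = 45 = 4·11 + 1), so t ≡ 9·5 = 45 ≡ 1 (mod 11).
    Then x = 0 + 5·1 = 5, valid modulo lcm(5, 11) = 55: x ≡ 5 (mod 55).
  Combine with x ≡ 6 (mod 13): since gcd(55, 13) = 1, we get a unique residue mod 715.
    Write x = 5 + 55·t and substitute into x ≡ 6 (mod 13): 55·t ≡ 6 − 5 = 1 (mod 13).
    Reduce coefficients mod 13: 3·t ≡ 1 (mod 13).
    The inverse of 3 mod 13 is 9 (since 3·9 = 27 = 2·13 + 1), so t ≡ 9·1 = 9 ≡ 9 (mod 13).
    Then x = 5 + 55·9 = 500, valid modulo lcm(55, 13) = 715: x ≡ 500 (mod 715).
Verify: 500 mod 5 = 0 ✓, 500 mod 11 = 5 ✓, 500 mod 13 = 6 ✓.

x ≡ 500 (mod 715).


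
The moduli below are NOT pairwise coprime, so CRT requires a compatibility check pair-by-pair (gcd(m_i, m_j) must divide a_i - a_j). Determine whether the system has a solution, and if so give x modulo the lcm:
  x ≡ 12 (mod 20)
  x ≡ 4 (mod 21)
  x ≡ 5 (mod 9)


Moduli 20, 21, 9 are not pairwise coprime, so CRT works modulo lcm(m_i) when all pairwise compatibility conditions hold.
Pairwise compatibility: gcd(m_i, m_j) must divide a_i - a_j for every pair.
Merge one congruence at a time:
  Start: x ≡ 12 (mod 20).
  Combine with x ≡ 4 (mod 21): gcd(20, 21) = 1; 4 - 12 = -8, which IS divisible by 1, so compatible.
    Write x = 12 + 20·t and substitute into x ≡ 4 (mod 21): 20·t ≡ 4 − 12 = -8 (mod 21).
    Reduce coefficients mod 21: 20·t ≡ 13 (mod 21).
    The inverse of 20 mod 21 is 20 (since 20·20 = 400 = 19·21 + 1), so t ≡ 20·13 = 260 ≡ 8 (mod 21).
    Then x = 12 + 20·8 = 172, valid modulo lcm(20, 21) = 420: x ≡ 172 (mod 420).
  Combine with x ≡ 5 (mod 9): gcd(420, 9) = 3, and 5 - 172 = -167 is NOT divisible by 3.
    ⇒ system is inconsistent (no integer solution).

No solution (the system is inconsistent).
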